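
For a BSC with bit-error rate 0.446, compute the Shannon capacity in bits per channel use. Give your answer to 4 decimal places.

0.0084 bits

Binary symmetric channel: C = 1 − h₂(ε) where h₂ is the binary entropy function.
h₂(0.446) = −0.446·log₂0.446 − 0.554·log₂0.554 = 0.9916.
C = 1 − 0.9916 = 0.0084 bits per channel use.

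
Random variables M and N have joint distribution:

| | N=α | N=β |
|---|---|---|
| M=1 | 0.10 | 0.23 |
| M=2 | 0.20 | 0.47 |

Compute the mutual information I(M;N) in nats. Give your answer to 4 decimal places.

0.0000 nats

Marginals: p(M) = (0.3300, 0.6700), p(N) = (0.3000, 0.7000).
I(M;N) = Σ p(x,y)·ln[p(x,y)/(p(x)p(y))].
  (1,α): 0.10·ln(1.0101) = 0.00101
  (1,β): 0.23·ln(0.9957) = -0.00100
  (2,α): 0.20·ln(0.9950) = -0.00100
  (2,β): 0.47·ln(1.0021) = 0.00100
Sum = 0.0000 nats.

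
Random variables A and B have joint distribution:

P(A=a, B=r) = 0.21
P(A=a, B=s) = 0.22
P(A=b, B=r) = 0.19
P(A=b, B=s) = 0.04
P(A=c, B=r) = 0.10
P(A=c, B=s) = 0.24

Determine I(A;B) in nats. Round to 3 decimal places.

Marginals: p(A) = (0.4300, 0.2300, 0.3400), p(B) = (0.5000, 0.5000).
I(A;B) = Σ p(x,y)·ln[p(x,y)/(p(x)p(y))].
  (a,r): 0.21·ln(0.9767) = -0.0049
  (a,s): 0.22·ln(1.0233) = 0.0051
  (b,r): 0.19·ln(1.6522) = 0.0954
  (b,s): 0.04·ln(0.3478) = -0.0422
  (c,r): 0.10·ln(0.5882) = -0.0531
  (c,s): 0.24·ln(1.4118) = 0.0828
Sum = 0.083 nats.

0.083 nats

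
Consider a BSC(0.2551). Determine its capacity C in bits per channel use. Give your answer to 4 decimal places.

Binary symmetric channel: C = 1 − h₂(ε) where h₂ is the binary entropy function.
h₂(0.2551) = −0.2551·log₂0.2551 − 0.7449·log₂0.7449 = 0.8193.
C = 1 − 0.8193 = 0.1807 bits per channel use.

0.1807 bits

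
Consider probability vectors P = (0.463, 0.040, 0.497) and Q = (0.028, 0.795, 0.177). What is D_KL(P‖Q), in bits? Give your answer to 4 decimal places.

D(P‖Q) = Σ p·log₂(p/q).
  0.463·log₂(0.463/0.028) = 1.87400
  0.040·log₂(0.040/0.795) = -0.17252
  0.497·log₂(0.497/0.177) = 0.74028
D(P‖Q) = 2.4418 bits.

2.4418 bits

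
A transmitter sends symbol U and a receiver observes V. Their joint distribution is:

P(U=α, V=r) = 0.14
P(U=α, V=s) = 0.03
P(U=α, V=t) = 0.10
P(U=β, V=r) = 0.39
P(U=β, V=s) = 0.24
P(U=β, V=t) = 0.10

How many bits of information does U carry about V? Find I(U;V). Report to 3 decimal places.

Marginals: p(U) = (0.2700, 0.7300), p(V) = (0.5300, 0.2700, 0.2000).
I(U;V) = Σ p(x,y)·log₂[p(x,y)/(p(x)p(y))].
  (α,r): 0.14·log₂(0.9783) = -0.0044
  (α,s): 0.03·log₂(0.4115) = -0.0384
  (α,t): 0.10·log₂(1.8519) = 0.0889
  (β,r): 0.39·log₂(1.0080) = 0.0045
  (β,s): 0.24·log₂(1.2177) = 0.0682
  (β,t): 0.10·log₂(0.6849) = -0.0546
Sum = 0.064 bits.

0.064 bits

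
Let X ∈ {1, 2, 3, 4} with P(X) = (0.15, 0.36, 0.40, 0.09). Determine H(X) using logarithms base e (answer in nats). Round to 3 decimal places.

1.236 nats

H(X) = −Σ p·ln p.
  −(0.15)·ln(0.15) = 0.2846
  −(0.36)·ln(0.36) = 0.3678
  −(0.40)·ln(0.40) = 0.3665
  −(0.09)·ln(0.09) = 0.2167
Sum: 0.2846 + 0.3678 + 0.3665 + 0.2167 = 1.236 nats.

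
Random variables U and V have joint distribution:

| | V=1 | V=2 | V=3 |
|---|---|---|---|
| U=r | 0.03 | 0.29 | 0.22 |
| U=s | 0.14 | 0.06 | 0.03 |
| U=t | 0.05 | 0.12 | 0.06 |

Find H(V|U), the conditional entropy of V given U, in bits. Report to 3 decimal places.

1.314 bits

Marginals: p(U) = (0.5400, 0.2300, 0.2300), p(V) = (0.2200, 0.4700, 0.3100).
H(V|U) = Σ p(U) · H(V|U=·).
  U=r: p=0.5400, H(V|U=r) = 1.2411
  U=s: p=0.2300, H(V|U=s) = 1.3250
  U=t: p=0.2300, H(V|U=t) = 1.4740
Weighted sum = 1.314 bits.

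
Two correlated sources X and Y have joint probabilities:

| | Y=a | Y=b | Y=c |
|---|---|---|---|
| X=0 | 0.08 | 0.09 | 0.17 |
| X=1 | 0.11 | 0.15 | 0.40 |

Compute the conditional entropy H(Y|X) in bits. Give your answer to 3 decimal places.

1.404 bits

Marginals: p(X) = (0.3400, 0.6600), p(Y) = (0.1900, 0.2400, 0.5700).
H(Y|X) = Σ p(X) · H(Y|X=·).
  X=0: p=0.3400, H(Y|X=0) = 1.4988
  X=1: p=0.6600, H(Y|X=1) = 1.3545
Weighted sum = 1.404 bits.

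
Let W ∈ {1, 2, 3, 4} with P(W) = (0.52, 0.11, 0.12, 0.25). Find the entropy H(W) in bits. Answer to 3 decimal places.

1.708 bits

H(W) = −Σ p·log₂ p.
  −(0.52)·log₂(0.52) = 0.4906
  −(0.11)·log₂(0.11) = 0.3503
  −(0.12)·log₂(0.12) = 0.3671
  −(0.25)·log₂(0.25) = 0.5000
Sum: 0.4906 + 0.3503 + 0.3671 + 0.5000 = 1.708 bits.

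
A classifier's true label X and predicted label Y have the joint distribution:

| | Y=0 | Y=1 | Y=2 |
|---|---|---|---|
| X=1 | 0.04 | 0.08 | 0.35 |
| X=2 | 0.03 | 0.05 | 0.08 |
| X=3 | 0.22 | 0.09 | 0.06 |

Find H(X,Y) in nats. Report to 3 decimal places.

H(X,Y) = −Σ p(x,y)·ln p(x,y) over all 9 cells.
  cell (1,0): −0.04·ln0.04 = 0.1288
  cell (1,1): −0.08·ln0.08 = 0.2021
  cell (1,2): −0.35·ln0.35 = 0.3674
  cell (2,0): −0.03·ln0.03 = 0.1052
  cell (2,1): −0.05·ln0.05 = 0.1498
  cell (2,2): −0.08·ln0.08 = 0.2021
  cell (3,0): −0.22·ln0.22 = 0.3331
  cell (3,1): −0.09·ln0.09 = 0.2167
  cell (3,2): −0.06·ln0.06 = 0.1688
Sum = 1.874 nats.

1.874 nats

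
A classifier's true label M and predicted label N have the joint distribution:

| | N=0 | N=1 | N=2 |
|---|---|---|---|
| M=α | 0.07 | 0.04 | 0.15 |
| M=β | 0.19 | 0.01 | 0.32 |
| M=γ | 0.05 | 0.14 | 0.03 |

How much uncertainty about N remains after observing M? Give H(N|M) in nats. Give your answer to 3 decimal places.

0.833 nats

Chain rule: H(N|M) = H(M,N) − H(M).
Marginals: p(M) = (0.2600, 0.5200, 0.2200), p(N) = (0.3100, 0.1900, 0.5000).
H(M,N) = 1.8559 nats; H(M) = 1.0234 nats.
H(N|M) = 1.8559 − 1.0234 = 0.833 nats.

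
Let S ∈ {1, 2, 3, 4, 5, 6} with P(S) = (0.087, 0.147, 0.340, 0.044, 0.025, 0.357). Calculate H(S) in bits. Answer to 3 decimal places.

2.104 bits

H(S) = −Σ p·log₂ p.
  −(0.087)·log₂(0.087) = 0.3065
  −(0.147)·log₂(0.147) = 0.4066
  −(0.340)·log₂(0.340) = 0.5292
  −(0.044)·log₂(0.044) = 0.1983
  −(0.025)·log₂(0.025) = 0.1330
  −(0.357)·log₂(0.357) = 0.5305
Sum: 0.3065 + 0.4066 + 0.5292 + 0.1983 + 0.1330 + 0.5305 = 2.104 bits.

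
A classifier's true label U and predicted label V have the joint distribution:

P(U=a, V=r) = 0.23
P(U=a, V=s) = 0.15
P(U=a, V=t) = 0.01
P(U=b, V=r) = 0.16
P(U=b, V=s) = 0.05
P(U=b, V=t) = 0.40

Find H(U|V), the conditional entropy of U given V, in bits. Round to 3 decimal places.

0.611 bits

Chain rule: H(U|V) = H(U,V) − H(V).
Marginals: p(U) = (0.3900, 0.6100), p(V) = (0.3900, 0.2000, 0.4100).
H(U,V) = 2.1325 bits; H(V) = 1.5216 bits.
H(U|V) = 2.1325 − 1.5216 = 0.611 bits.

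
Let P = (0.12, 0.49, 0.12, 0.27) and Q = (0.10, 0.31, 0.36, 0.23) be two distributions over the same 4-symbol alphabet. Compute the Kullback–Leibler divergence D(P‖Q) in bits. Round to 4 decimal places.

D(P‖Q) = Σ p·log₂(p/q).
  0.12·log₂(0.12/0.10) = 0.03156
  0.49·log₂(0.49/0.31) = 0.32365
  0.12·log₂(0.12/0.36) = -0.19020
  0.27·log₂(0.27/0.23) = 0.06246
D(P‖Q) = 0.2275 bits.

0.2275 bits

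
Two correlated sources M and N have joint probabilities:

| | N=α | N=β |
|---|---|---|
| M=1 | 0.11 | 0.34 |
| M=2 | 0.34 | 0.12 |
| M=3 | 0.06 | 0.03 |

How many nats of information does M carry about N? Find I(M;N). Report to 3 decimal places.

Marginals: p(M) = (0.4500, 0.4600, 0.0900), p(N) = (0.5100, 0.4900).
I(M;N) = H(M) + H(N) − H(M,N).
H(M) = 0.9332, H(N) = 0.6929, H(M,N) = 1.5048.
I(M;N) = 0.9332 + 0.6929 − 1.5048 = 0.121 nats.

0.121 nats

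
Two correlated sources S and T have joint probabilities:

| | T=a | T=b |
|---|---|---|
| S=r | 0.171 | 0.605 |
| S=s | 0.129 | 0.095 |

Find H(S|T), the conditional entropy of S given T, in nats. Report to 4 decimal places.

0.4830 nats

Marginals: p(S) = (0.7760, 0.2240), p(T) = (0.3000, 0.7000).
H(S|T) = Σ p(T) · H(S|T=·).
  T=a: p=0.3000, H(S|T=a) = 0.6833
  T=b: p=0.7000, H(S|T=b) = 0.3971
Weighted sum = 0.4830 nats.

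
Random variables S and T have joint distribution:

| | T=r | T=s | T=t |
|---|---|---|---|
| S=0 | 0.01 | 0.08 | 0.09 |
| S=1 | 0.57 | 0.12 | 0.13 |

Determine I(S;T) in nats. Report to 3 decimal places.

0.137 nats

Marginals: p(S) = (0.1800, 0.8200), p(T) = (0.5800, 0.2000, 0.2200).
I(S;T) = H(S) + H(T) − H(S,T).
H(S) = 0.4714, H(T) = 0.9709, H(S,T) = 1.3049.
I(S;T) = 0.4714 + 0.9709 − 1.3049 = 0.137 nats.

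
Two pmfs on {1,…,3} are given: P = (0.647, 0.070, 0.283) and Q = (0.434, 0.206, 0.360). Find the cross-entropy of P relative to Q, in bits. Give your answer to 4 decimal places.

H(P,Q) = −Σ p·log₂ q.
  −0.647·log₂(0.434) = 0.77914
  −0.070·log₂(0.206) = 0.15955
  −0.283·log₂(0.360) = 0.41712
H(P,Q) = 1.3558 bits.

1.3558 bits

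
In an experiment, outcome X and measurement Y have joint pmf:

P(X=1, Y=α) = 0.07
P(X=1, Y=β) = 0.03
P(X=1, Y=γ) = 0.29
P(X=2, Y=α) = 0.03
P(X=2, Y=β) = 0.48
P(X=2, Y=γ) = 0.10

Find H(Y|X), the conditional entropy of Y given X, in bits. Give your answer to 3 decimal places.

0.966 bits

Chain rule: H(Y|X) = H(X,Y) − H(X).
Marginals: p(X) = (0.3900, 0.6100), p(Y) = (0.1000, 0.5100, 0.3900).
H(X,Y) = 1.9305 bits; H(X) = 0.9648 bits.
H(Y|X) = 1.9305 − 0.9648 = 0.966 bits.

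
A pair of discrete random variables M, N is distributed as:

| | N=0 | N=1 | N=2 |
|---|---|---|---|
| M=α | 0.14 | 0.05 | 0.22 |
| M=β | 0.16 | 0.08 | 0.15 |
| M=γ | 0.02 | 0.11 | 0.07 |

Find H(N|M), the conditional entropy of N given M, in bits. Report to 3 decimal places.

Chain rule: H(N|M) = H(M,N) − H(M).
Marginals: p(M) = (0.4100, 0.3900, 0.2000), p(N) = (0.3200, 0.2400, 0.4400).
H(M,N) = 2.9506 bits; H(M) = 1.5216 bits.
H(N|M) = 2.9506 − 1.5216 = 1.429 bits.

1.429 bits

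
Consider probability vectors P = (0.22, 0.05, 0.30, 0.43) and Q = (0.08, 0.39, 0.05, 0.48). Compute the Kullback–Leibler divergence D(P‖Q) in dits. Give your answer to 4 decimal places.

D(P‖Q) = Σ p·log₁₀(p/q).
  0.22·log₁₀(0.22/0.08) = 0.09665
  0.05·log₁₀(0.05/0.39) = -0.04460
  0.30·log₁₀(0.30/0.05) = 0.23345
  0.43·log₁₀(0.43/0.48) = -0.02054
D(P‖Q) = 0.2650 dits.

0.2650 dits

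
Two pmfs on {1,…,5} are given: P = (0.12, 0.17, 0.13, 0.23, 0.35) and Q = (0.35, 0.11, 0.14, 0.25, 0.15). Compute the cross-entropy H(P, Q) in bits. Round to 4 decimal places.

H(P,Q) = −Σ p·log₂ q.
  −0.12·log₂(0.35) = 0.18175
  −0.17·log₂(0.11) = 0.54135
  −0.13·log₂(0.14) = 0.36875
  −0.23·log₂(0.25) = 0.46000
  −0.35·log₂(0.15) = 0.95794
H(P,Q) = 2.5098 bits.

2.5098 bits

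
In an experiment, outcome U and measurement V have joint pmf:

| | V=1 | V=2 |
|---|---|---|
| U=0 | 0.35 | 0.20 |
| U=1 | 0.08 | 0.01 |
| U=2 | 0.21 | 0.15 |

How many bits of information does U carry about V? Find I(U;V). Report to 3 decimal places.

Marginals: p(U) = (0.5500, 0.0900, 0.3600), p(V) = (0.6400, 0.3600).
I(U;V) = H(U) + H(V) − H(U,V).
H(U) = 1.3176, H(V) = 0.9427, H(U,V) = 2.2358.
I(U;V) = 1.3176 + 0.9427 − 2.2358 = 0.025 bits.

0.025 bits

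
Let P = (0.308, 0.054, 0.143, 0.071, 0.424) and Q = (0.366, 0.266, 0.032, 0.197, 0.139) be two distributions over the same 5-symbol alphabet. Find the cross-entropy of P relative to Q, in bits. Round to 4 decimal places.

2.6334 bits

H(P,Q) = −Σ p·log₂ q.
  −0.308·log₂(0.366) = 0.44663
  −0.054·log₂(0.266) = 0.10317
  −0.143·log₂(0.032) = 0.71011
  −0.071·log₂(0.197) = 0.16641
  −0.424·log₂(0.139) = 1.20706
H(P,Q) = 2.6334 bits.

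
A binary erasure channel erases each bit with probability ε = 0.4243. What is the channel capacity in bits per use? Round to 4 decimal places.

Binary erasure channel: capacity C = 1 − ε.
C = 1 − 0.4243 = 0.5757 bits per channel use.

0.5757 bits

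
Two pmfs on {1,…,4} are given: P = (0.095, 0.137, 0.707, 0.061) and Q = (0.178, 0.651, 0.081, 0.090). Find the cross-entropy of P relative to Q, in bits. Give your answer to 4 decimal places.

H(P,Q) = −Σ p·log₂ q.
  −0.095·log₂(0.178) = 0.23655
  −0.137·log₂(0.651) = 0.08484
  −0.707·log₂(0.081) = 2.56354
  −0.061·log₂(0.090) = 0.21191
H(P,Q) = 3.0968 bits.

3.0968 bits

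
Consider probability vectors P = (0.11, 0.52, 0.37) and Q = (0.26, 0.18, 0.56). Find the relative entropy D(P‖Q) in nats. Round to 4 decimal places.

0.3037 nats

D(P‖Q) = Σ p·ln(p/q).
  0.11·ln(0.11/0.26) = -0.09462
  0.52·ln(0.52/0.18) = 0.55165
  0.37·ln(0.37/0.56) = -0.15334
D(P‖Q) = 0.3037 nats.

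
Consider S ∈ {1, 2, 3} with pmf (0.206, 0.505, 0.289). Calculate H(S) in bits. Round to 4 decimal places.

1.4848 bits

H(S) = −Σ p·log₂ p.
  −(0.206)·log₂(0.206) = 0.46953
  −(0.505)·log₂(0.505) = 0.49775
  −(0.289)·log₂(0.289) = 0.51756
Sum: 0.46953 + 0.49775 + 0.51756 = 1.4848 bits.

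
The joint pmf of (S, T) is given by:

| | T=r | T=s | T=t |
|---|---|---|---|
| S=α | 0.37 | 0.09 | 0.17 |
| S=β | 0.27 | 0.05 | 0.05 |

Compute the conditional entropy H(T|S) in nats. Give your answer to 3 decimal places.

Marginals: p(S) = (0.6300, 0.3700), p(T) = (0.6400, 0.1400, 0.2200).
H(T|S) = Σ p(S) · H(T|S=·).
  S=α: p=0.6300, H(T|S=α) = 0.9440
  S=β: p=0.3700, H(T|S=β) = 0.7709
Weighted sum = 0.880 nats.

0.880 nats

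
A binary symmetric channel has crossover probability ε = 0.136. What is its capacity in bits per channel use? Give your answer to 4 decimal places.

0.4263 bits

Binary symmetric channel: C = 1 − h₂(ε) where h₂ is the binary entropy function.
h₂(0.136) = −0.136·log₂0.136 − 0.864·log₂0.864 = 0.5737.
C = 1 − 0.5737 = 0.4263 bits per channel use.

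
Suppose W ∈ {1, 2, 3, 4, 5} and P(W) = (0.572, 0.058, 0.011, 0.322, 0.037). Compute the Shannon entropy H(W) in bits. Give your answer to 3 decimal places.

1.473 bits

H(W) = −Σ p·log₂ p.
  −(0.572)·log₂(0.572) = 0.4610
  −(0.058)·log₂(0.058) = 0.2383
  −(0.011)·log₂(0.011) = 0.0716
  −(0.322)·log₂(0.322) = 0.5264
  −(0.037)·log₂(0.037) = 0.1760
Sum: 0.4610 + 0.2383 + 0.0716 + 0.5264 + 0.1760 = 1.473 bits.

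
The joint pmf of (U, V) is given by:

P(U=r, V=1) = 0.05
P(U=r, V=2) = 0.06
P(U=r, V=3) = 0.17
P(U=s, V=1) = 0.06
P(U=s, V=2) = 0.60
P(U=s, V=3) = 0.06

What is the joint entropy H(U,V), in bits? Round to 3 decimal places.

H(U,V) = −Σ p(x,y)·log₂ p(x,y) over all 6 cells.
  cell (r,1): −0.05·log₂0.05 = 0.2161
  cell (r,2): −0.06·log₂0.06 = 0.2435
  cell (r,3): −0.17·log₂0.17 = 0.4346
  cell (s,1): −0.06·log₂0.06 = 0.2435
  cell (s,2): −0.60·log₂0.60 = 0.4422
  cell (s,3): −0.06·log₂0.06 = 0.2435
Sum = 1.823 bits.

1.823 bits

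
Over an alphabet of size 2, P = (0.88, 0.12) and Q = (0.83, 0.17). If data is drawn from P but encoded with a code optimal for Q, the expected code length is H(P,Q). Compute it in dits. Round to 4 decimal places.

H(P,Q) = −Σ p·log₁₀ q.
  −0.88·log₁₀(0.83) = 0.07121
  −0.12·log₁₀(0.17) = 0.09235
H(P,Q) = 0.1636 dits.

0.1636 dits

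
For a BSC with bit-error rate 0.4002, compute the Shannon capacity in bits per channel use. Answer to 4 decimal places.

0.0289 bits

Binary symmetric channel: C = 1 − h₂(ε) where h₂ is the binary entropy function.
h₂(0.4002) = −0.4002·log₂0.4002 − 0.5998·log₂0.5998 = 0.9711.
C = 1 − 0.9711 = 0.0289 bits per channel use.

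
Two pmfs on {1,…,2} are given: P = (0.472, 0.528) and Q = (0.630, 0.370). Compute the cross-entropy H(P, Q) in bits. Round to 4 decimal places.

1.0720 bits

H(P,Q) = −Σ p·log₂ q.
  −0.472·log₂(0.630) = 0.31462
  −0.528·log₂(0.370) = 0.75736
H(P,Q) = 1.0720 bits.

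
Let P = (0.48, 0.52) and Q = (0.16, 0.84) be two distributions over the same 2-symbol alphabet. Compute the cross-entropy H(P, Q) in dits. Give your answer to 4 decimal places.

0.4214 dits

H(P,Q) = −Σ p·log₁₀ q.
  −0.48·log₁₀(0.16) = 0.38202
  −0.52·log₁₀(0.84) = 0.03937
H(P,Q) = 0.4214 dits.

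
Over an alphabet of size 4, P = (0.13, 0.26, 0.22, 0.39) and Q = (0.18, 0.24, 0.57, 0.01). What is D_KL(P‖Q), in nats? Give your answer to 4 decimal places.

1.1979 nats

D(P‖Q) = Σ p·ln(p/q).
  0.13·ln(0.13/0.18) = -0.04230
  0.26·ln(0.26/0.24) = 0.02081
  0.22·ln(0.22/0.57) = -0.20944
  0.39·ln(0.39/0.01) = 1.42879
D(P‖Q) = 1.1979 nats.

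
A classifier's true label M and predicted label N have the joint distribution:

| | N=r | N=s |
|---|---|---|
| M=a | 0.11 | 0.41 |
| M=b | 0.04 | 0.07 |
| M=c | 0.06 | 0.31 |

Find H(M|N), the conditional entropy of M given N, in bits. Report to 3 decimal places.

1.358 bits

Chain rule: H(M|N) = H(M,N) − H(N).
Marginals: p(M) = (0.5200, 0.1100, 0.3700), p(N) = (0.2100, 0.7900).
H(M,N) = 2.0993 bits; H(N) = 0.7415 bits.
H(M|N) = 2.0993 − 0.7415 = 1.358 bits.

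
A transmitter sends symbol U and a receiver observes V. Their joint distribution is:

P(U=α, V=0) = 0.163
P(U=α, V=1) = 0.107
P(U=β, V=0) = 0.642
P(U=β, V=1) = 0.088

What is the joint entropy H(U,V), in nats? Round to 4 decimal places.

1.0332 nats

H(U,V) = −Σ p(x,y)·ln p(x,y) over all 4 cells.
  cell (α,0): −0.163·ln0.163 = 0.29568
  cell (α,1): −0.107·ln0.107 = 0.23914
  cell (β,0): −0.642·ln0.642 = 0.28451
  cell (β,1): −0.088·ln0.088 = 0.21388
Sum = 1.0332 nats.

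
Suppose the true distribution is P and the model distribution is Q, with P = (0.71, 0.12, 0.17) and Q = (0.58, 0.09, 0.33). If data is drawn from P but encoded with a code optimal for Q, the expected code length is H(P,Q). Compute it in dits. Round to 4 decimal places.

H(P,Q) = −Σ p·log₁₀ q.
  −0.71·log₁₀(0.58) = 0.16797
  −0.12·log₁₀(0.09) = 0.12549
  −0.17·log₁₀(0.33) = 0.08185
H(P,Q) = 0.3753 dits.

0.3753 dits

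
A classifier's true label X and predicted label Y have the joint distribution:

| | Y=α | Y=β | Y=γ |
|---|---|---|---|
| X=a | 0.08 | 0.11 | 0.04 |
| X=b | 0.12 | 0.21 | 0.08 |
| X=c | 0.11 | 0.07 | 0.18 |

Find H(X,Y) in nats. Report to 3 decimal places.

2.095 nats

H(X,Y) = −Σ p(x,y)·ln p(x,y) over all 9 cells.
  cell (a,α): −0.08·ln0.08 = 0.2021
  cell (a,β): −0.11·ln0.11 = 0.2428
  cell (a,γ): −0.04·ln0.04 = 0.1288
  cell (b,α): −0.12·ln0.12 = 0.2544
  cell (b,β): −0.21·ln0.21 = 0.3277
  cell (b,γ): −0.08·ln0.08 = 0.2021
  cell (c,α): −0.11·ln0.11 = 0.2428
  cell (c,β): −0.07·ln0.07 = 0.1861
  cell (c,γ): −0.18·ln0.18 = 0.3087
Sum = 2.095 nats.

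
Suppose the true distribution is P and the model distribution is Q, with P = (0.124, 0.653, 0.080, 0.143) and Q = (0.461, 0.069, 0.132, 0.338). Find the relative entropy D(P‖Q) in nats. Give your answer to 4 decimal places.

1.1417 nats

D(P‖Q) = Σ p·ln(p/q).
  0.124·ln(0.124/0.461) = -0.16283
  0.653·ln(0.653/0.069) = 1.46760
  0.080·ln(0.080/0.132) = -0.04006
  0.143·ln(0.143/0.338) = -0.12301
D(P‖Q) = 1.1417 nats.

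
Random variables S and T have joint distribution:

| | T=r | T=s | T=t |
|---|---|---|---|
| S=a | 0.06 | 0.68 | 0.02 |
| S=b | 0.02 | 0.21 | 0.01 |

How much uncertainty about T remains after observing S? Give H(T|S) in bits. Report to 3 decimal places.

0.592 bits

Chain rule: H(T|S) = H(S,T) − H(S).
Marginals: p(S) = (0.7600, 0.2400), p(T) = (0.0800, 0.8900, 0.0300).
H(S,T) = 1.3869 bits; H(S) = 0.7950 bits.
H(T|S) = 1.3869 − 0.7950 = 0.592 bits.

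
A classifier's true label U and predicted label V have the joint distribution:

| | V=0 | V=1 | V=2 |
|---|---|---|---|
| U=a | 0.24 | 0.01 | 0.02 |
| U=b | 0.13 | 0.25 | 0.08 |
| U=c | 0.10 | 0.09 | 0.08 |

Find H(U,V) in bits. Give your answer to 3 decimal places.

2.784 bits

H(U,V) = −Σ p(x,y)·log₂ p(x,y) over all 9 cells.
  cell (a,0): −0.24·log₂0.24 = 0.4941
  cell (a,1): −0.01·log₂0.01 = 0.0664
  cell (a,2): −0.02·log₂0.02 = 0.1129
  cell (b,0): −0.13·log₂0.13 = 0.3826
  cell (b,1): −0.25·log₂0.25 = 0.5000
  cell (b,2): −0.08·log₂0.08 = 0.2915
  cell (c,0): −0.10·log₂0.10 = 0.3322
  cell (c,1): −0.09·log₂0.09 = 0.3127
  cell (c,2): −0.08·log₂0.08 = 0.2915
Sum = 2.784 bits.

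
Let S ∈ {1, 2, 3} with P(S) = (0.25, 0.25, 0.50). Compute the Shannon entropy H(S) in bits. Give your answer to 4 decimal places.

1.5000 bits

H(S) = −Σ p·log₂ p.
  −(0.25)·log₂(0.25) = 0.50000
  −(0.25)·log₂(0.25) = 0.50000
  −(0.50)·log₂(0.50) = 0.50000
Sum: 0.50000 + 0.50000 + 0.50000 = 1.5000 bits.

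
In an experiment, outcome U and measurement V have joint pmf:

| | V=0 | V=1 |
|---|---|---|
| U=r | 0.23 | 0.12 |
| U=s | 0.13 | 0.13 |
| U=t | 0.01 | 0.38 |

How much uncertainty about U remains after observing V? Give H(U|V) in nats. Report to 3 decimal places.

Chain rule: H(U|V) = H(U,V) − H(V).
Marginals: p(U) = (0.3500, 0.2600, 0.3900), p(V) = (0.3700, 0.6300).
H(U,V) = 1.5366 nats; H(V) = 0.6590 nats.
H(U|V) = 1.5366 − 0.6590 = 0.878 nats.

0.878 nats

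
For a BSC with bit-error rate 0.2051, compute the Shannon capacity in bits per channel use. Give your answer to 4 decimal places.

Binary symmetric channel: C = 1 − h₂(ε) where h₂ is the binary entropy function.
h₂(0.2051) = −0.2051·log₂0.2051 − 0.7949·log₂0.7949 = 0.7320.
C = 1 − 0.7320 = 0.2680 bits per channel use.

0.2680 bits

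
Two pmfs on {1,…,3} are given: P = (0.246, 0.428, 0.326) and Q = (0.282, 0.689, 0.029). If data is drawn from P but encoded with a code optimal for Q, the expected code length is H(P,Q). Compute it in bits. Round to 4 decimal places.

H(P,Q) = −Σ p·log₂ q.
  −0.246·log₂(0.282) = 0.44925
  −0.428·log₂(0.689) = 0.23002
  −0.326·log₂(0.029) = 1.66514
H(P,Q) = 2.3444 bits.

2.3444 bits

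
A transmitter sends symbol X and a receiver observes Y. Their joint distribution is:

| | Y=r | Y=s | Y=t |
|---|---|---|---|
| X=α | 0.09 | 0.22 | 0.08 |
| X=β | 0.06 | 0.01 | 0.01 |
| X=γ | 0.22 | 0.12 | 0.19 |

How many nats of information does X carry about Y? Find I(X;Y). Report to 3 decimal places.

0.082 nats

Marginals: p(X) = (0.3900, 0.0800, 0.5300), p(Y) = (0.3700, 0.3500, 0.2800).
I(X;Y) = Σ p(x,y)·ln[p(x,y)/(p(x)p(y))].
  (α,r): 0.09·ln(0.6237) = -0.0425
  (α,s): 0.22·ln(1.6117) = 0.1050
  (α,t): 0.08·ln(0.7326) = -0.0249
  (β,r): 0.06·ln(2.0270) = 0.0424
  (β,s): 0.01·ln(0.3571) = -0.0103
  (β,t): 0.01·ln(0.4464) = -0.0081
  (γ,r): 0.22·ln(1.1219) = 0.0253
  (γ,s): 0.12·ln(0.6469) = -0.0523
  (γ,t): 0.19·ln(1.2803) = 0.0470
Sum = 0.082 nats.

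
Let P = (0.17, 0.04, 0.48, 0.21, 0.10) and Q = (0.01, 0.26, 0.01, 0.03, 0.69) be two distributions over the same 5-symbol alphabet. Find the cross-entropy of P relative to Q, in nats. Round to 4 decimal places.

H(P,Q) = −Σ p·ln q.
  −0.17·ln(0.01) = 0.78288
  −0.04·ln(0.26) = 0.05388
  −0.48·ln(0.01) = 2.21048
  −0.21·ln(0.03) = 0.73638
  −0.10·ln(0.69) = 0.03711
H(P,Q) = 3.8207 nats.

3.8207 nats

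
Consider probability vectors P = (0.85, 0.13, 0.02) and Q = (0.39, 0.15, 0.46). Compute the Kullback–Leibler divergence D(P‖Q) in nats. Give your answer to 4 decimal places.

0.5809 nats

D(P‖Q) = Σ p·ln(p/q).
  0.85·ln(0.85/0.39) = 0.66223
  0.13·ln(0.13/0.15) = -0.01860
  0.02·ln(0.02/0.46) = -0.06271
D(P‖Q) = 0.5809 nats.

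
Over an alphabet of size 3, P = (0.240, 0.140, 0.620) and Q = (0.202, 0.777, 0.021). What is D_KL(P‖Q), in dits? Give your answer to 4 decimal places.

0.8253 dits

D(P‖Q) = Σ p·log₁₀(p/q).
  0.240·log₁₀(0.240/0.202) = 0.01797
  0.140·log₁₀(0.140/0.777) = -0.10420
  0.620·log₁₀(0.620/0.021) = 0.91151
D(P‖Q) = 0.8253 dits.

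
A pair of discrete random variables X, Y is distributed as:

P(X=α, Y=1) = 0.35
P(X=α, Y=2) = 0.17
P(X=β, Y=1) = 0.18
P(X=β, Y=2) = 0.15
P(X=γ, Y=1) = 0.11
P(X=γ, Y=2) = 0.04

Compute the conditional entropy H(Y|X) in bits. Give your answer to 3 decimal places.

Marginals: p(X) = (0.5200, 0.3300, 0.1500), p(Y) = (0.6400, 0.3600).
H(Y|X) = Σ p(X) · H(Y|X=·).
  X=α: p=0.5200, H(Y|X=α) = 0.9118
  X=β: p=0.3300, H(Y|X=β) = 0.9940
  X=γ: p=0.1500, H(Y|X=γ) = 0.8366
Weighted sum = 0.928 bits.

0.928 bits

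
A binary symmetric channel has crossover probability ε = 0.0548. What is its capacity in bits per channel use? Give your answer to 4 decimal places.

Binary symmetric channel: C = 1 − h₂(ε) where h₂ is the binary entropy function.
h₂(0.0548) = −0.0548·log₂0.0548 − 0.9452·log₂0.9452 = 0.3064.
C = 1 − 0.3064 = 0.6936 bits per channel use.

0.6936 bits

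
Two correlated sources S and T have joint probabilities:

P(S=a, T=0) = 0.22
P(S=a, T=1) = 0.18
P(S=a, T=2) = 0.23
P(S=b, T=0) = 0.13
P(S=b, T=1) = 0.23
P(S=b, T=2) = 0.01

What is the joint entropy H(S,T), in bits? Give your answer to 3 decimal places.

2.350 bits

H(S,T) = −Σ p(x,y)·log₂ p(x,y) over all 6 cells.
  cell (a,0): −0.22·log₂0.22 = 0.4806
  cell (a,1): −0.18·log₂0.18 = 0.4453
  cell (a,2): −0.23·log₂0.23 = 0.4877
  cell (b,0): −0.13·log₂0.13 = 0.3826
  cell (b,1): −0.23·log₂0.23 = 0.4877
  cell (b,2): −0.01·log₂0.01 = 0.0664
Sum = 2.350 bits.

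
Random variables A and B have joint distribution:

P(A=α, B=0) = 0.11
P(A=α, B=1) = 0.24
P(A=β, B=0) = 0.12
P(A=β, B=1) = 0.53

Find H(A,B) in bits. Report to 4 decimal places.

1.6969 bits

H(A,B) = −Σ p(x,y)·log₂ p(x,y) over all 4 cells.
  cell (α,0): −0.11·log₂0.11 = 0.35029
  cell (α,1): −0.24·log₂0.24 = 0.49413
  cell (β,0): −0.12·log₂0.12 = 0.36707
  cell (β,1): −0.53·log₂0.53 = 0.48545
Sum = 1.6969 bits.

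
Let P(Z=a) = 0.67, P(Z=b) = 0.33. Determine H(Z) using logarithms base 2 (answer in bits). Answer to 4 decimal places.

0.9149 bits

H(Z) = −Σ p·log₂ p.
  −(0.67)·log₂(0.67) = 0.38710
  −(0.33)·log₂(0.33) = 0.52782
Sum: 0.38710 + 0.52782 = 0.9149 bits.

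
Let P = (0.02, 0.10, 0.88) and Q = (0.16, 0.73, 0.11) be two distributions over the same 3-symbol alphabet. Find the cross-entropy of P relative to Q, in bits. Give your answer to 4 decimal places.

H(P,Q) = −Σ p·log₂ q.
  −0.02·log₂(0.16) = 0.05288
  −0.10·log₂(0.73) = 0.04540
  −0.88·log₂(0.11) = 2.80229
H(P,Q) = 2.9006 bits.

2.9006 bits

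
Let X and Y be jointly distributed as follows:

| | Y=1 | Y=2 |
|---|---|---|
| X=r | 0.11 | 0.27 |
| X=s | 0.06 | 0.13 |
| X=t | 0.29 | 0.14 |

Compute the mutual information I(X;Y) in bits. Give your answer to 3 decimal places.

0.103 bits

Marginals: p(X) = (0.3800, 0.1900, 0.4300), p(Y) = (0.4600, 0.5400).
I(X;Y) = Σ p(x,y)·log₂[p(x,y)/(p(x)p(y))].
  (r,1): 0.11·log₂(0.6293) = -0.0735
  (r,2): 0.27·log₂(1.3158) = 0.1069
  (s,1): 0.06·log₂(0.6865) = -0.0326
  (s,2): 0.13·log₂(1.2671) = 0.0444
  (t,1): 0.29·log₂(1.4661) = 0.1601
  (t,2): 0.14·log₂(0.6029) = -0.1022
Sum = 0.103 bits.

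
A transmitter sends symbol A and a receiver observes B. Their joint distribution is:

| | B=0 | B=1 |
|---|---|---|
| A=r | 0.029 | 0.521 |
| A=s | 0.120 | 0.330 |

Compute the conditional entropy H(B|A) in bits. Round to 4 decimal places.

Chain rule: H(B|A) = H(A,B) − H(A).
Marginals: p(A) = (0.5500, 0.4500), p(B) = (0.1490, 0.8510).
H(A,B) = 1.5331 bits; H(A) = 0.9928 bits.
H(B|A) = 1.5331 − 0.9928 = 0.5403 bits.

0.5403 bits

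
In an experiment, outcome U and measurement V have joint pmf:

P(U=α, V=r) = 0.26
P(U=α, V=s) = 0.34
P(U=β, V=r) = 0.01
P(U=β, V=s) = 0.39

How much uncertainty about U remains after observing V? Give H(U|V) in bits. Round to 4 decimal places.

0.7892 bits

Chain rule: H(U|V) = H(U,V) − H(V).
Marginals: p(U) = (0.6000, 0.4000), p(V) = (0.2700, 0.7300).
H(U,V) = 1.6307 bits; H(V) = 0.8415 bits.
H(U|V) = 1.6307 − 0.8415 = 0.7892 bits.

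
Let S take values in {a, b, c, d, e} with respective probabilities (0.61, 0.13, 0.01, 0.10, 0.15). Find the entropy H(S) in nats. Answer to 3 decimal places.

1.128 nats

H(S) = −Σ p·ln p.
  −(0.61)·ln(0.61) = 0.3015
  −(0.13)·ln(0.13) = 0.2652
  −(0.01)·ln(0.01) = 0.0461
  −(0.10)·ln(0.10) = 0.2303
  −(0.15)·ln(0.15) = 0.2846
Sum: 0.3015 + 0.2652 + 0.0461 + 0.2303 + 0.2846 = 1.128 nats.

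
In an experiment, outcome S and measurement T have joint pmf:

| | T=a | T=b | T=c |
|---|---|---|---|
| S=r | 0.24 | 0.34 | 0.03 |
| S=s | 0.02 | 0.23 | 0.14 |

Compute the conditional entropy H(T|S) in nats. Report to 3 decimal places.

0.837 nats

Marginals: p(S) = (0.6100, 0.3900), p(T) = (0.2600, 0.5700, 0.1700).
H(T|S) = Σ p(S) · H(T|S=·).
  S=r: p=0.6100, H(T|S=r) = 0.8409
  S=s: p=0.3900, H(T|S=s) = 0.8315
Weighted sum = 0.837 nats.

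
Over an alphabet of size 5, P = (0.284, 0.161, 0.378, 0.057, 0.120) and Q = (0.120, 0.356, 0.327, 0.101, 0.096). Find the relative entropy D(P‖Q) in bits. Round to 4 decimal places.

D(P‖Q) = Σ p·log₂(p/q).
  0.284·log₂(0.284/0.120) = 0.35297
  0.161·log₂(0.161/0.356) = -0.18432
  0.378·log₂(0.378/0.327) = 0.07904
  0.057·log₂(0.057/0.101) = -0.04704
  0.120·log₂(0.120/0.096) = 0.03863
D(P‖Q) = 0.2393 bits.

0.2393 bits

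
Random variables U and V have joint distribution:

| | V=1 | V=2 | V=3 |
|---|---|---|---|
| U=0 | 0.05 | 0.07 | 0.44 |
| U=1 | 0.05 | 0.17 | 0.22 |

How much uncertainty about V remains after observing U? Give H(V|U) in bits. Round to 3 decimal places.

1.147 bits

Marginals: p(U) = (0.5600, 0.4400), p(V) = (0.1000, 0.2400, 0.6600).
H(V|U) = Σ p(U) · H(V|U=·).
  U=0: p=0.5600, H(V|U=0) = 0.9596
  U=1: p=0.4400, H(V|U=1) = 1.3866
Weighted sum = 1.147 bits.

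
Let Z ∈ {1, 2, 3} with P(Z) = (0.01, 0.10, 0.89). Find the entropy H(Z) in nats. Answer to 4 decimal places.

0.3800 nats

H(Z) = −Σ p·ln p.
  −(0.01)·ln(0.01) = 0.04605
  −(0.10)·ln(0.10) = 0.23026
  −(0.89)·ln(0.89) = 0.10372
Sum: 0.04605 + 0.23026 + 0.10372 = 0.3800 nats.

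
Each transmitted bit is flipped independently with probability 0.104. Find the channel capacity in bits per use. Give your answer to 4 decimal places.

0.5185 bits

Binary symmetric channel: C = 1 − h₂(ε) where h₂ is the binary entropy function.
h₂(0.104) = −0.104·log₂0.104 − 0.896·log₂0.896 = 0.4815.
C = 1 − 0.4815 = 0.5185 bits per channel use.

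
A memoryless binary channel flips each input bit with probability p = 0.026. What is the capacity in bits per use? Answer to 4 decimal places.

Binary symmetric channel: C = 1 − h₂(ε) where h₂ is the binary entropy function.
h₂(0.026) = −0.026·log₂0.026 − 0.974·log₂0.974 = 0.1739.
C = 1 − 0.1739 = 0.8261 bits per channel use.

0.8261 bits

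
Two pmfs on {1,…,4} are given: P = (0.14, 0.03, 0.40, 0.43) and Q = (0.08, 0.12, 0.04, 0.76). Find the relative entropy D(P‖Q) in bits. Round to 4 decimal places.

D(P‖Q) = Σ p·log₂(p/q).
  0.14·log₂(0.14/0.08) = 0.11303
  0.03·log₂(0.03/0.12) = -0.06000
  0.40·log₂(0.40/0.04) = 1.32877
  0.43·log₂(0.43/0.76) = -0.35331
D(P‖Q) = 1.0285 bits.

1.0285 bits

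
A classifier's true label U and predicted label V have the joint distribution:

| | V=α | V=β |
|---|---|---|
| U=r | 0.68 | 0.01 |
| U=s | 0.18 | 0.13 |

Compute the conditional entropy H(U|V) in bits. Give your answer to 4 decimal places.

Marginals: p(U) = (0.6900, 0.3100), p(V) = (0.8600, 0.1400).
H(U|V) = Σ p(V) · H(U|V=·).
  V=α: p=0.8600, H(U|V=α) = 0.7401
  V=β: p=0.1400, H(U|V=β) = 0.3712
Weighted sum = 0.6885 bits.

0.6885 bits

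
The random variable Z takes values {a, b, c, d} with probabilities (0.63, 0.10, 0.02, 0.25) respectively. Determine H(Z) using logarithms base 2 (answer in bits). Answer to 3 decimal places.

H(Z) = −Σ p·log₂ p.
  −(0.63)·log₂(0.63) = 0.4199
  −(0.10)·log₂(0.10) = 0.3322
  −(0.02)·log₂(0.02) = 0.1129
  −(0.25)·log₂(0.25) = 0.5000
Sum: 0.4199 + 0.3322 + 0.1129 + 0.5000 = 1.365 bits.

1.365 bits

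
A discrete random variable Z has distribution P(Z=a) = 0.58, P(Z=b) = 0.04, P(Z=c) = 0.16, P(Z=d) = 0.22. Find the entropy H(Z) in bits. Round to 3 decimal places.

1.545 bits

H(Z) = −Σ p·log₂ p.
  −(0.58)·log₂(0.58) = 0.4558
  −(0.04)·log₂(0.04) = 0.1858
  −(0.16)·log₂(0.16) = 0.4230
  −(0.22)·log₂(0.22) = 0.4806
Sum: 0.4558 + 0.1858 + 0.4230 + 0.4806 = 1.545 bits.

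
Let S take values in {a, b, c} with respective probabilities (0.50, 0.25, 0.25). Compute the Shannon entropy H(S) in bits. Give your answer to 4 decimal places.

1.5000 bits

H(S) = −Σ p·log₂ p.
  −(0.50)·log₂(0.50) = 0.50000
  −(0.25)·log₂(0.25) = 0.50000
  −(0.25)·log₂(0.25) = 0.50000
Sum: 0.50000 + 0.50000 + 0.50000 = 1.5000 bits.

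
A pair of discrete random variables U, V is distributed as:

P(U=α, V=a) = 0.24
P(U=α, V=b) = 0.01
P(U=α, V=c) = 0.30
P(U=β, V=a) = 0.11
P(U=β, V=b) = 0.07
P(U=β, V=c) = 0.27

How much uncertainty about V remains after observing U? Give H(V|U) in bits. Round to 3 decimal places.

Chain rule: H(V|U) = H(U,V) − H(U).
Marginals: p(U) = (0.5500, 0.4500), p(V) = (0.3500, 0.0800, 0.5700).
H(U,V) = 2.2105 bits; H(U) = 0.9928 bits.
H(V|U) = 2.2105 − 0.9928 = 1.218 bits.

1.218 bits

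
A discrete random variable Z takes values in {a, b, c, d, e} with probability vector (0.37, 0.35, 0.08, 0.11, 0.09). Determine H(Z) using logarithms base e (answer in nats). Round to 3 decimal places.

1.397 nats

H(Z) = −Σ p·ln p.
  −(0.37)·ln(0.37) = 0.3679
  −(0.35)·ln(0.35) = 0.3674
  −(0.08)·ln(0.08) = 0.2021
  −(0.11)·ln(0.11) = 0.2428
  −(0.09)·ln(0.09) = 0.2167
Sum: 0.3679 + 0.3674 + 0.2021 + 0.2428 + 0.2167 = 1.397 nats.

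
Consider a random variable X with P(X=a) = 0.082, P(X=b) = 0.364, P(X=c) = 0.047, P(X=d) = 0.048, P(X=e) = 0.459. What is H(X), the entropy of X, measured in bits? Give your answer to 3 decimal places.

1.760 bits

H(X) = −Σ p·log₂ p.
  −(0.082)·log₂(0.082) = 0.2959
  −(0.364)·log₂(0.364) = 0.5307
  −(0.047)·log₂(0.047) = 0.2073
  −(0.048)·log₂(0.048) = 0.2103
  −(0.459)·log₂(0.459) = 0.5157
Sum: 0.2959 + 0.5307 + 0.2073 + 0.2103 + 0.5157 = 1.760 bits.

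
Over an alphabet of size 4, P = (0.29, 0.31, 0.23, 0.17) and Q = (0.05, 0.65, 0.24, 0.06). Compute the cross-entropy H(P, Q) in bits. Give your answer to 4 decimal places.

H(P,Q) = −Σ p·log₂ q.
  −0.29·log₂(0.05) = 1.25336
  −0.31·log₂(0.65) = 0.19266
  −0.23·log₂(0.24) = 0.47355
  −0.17·log₂(0.06) = 0.69001
H(P,Q) = 2.6096 bits.

2.6096 bits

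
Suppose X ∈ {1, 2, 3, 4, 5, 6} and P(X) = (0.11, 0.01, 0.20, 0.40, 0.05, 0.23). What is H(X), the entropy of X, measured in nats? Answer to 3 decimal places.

1.465 nats

H(X) = −Σ p·ln p.
  −(0.11)·ln(0.11) = 0.2428
  −(0.01)·ln(0.01) = 0.0461
  −(0.20)·ln(0.20) = 0.3219
  −(0.40)·ln(0.40) = 0.3665
  −(0.05)·ln(0.05) = 0.1498
  −(0.23)·ln(0.23) = 0.3380
Sum: 0.2428 + 0.0461 + 0.3219 + 0.3665 + 0.1498 + 0.3380 = 1.465 nats.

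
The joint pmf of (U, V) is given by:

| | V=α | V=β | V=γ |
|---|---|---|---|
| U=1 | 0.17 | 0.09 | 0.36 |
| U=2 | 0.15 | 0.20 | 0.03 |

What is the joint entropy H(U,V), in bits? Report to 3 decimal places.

H(U,V) = −Σ p(x,y)·log₂ p(x,y) over all 6 cells.
  cell (1,α): −0.17·log₂0.17 = 0.4346
  cell (1,β): −0.09·log₂0.09 = 0.3127
  cell (1,γ): −0.36·log₂0.36 = 0.5306
  cell (2,α): −0.15·log₂0.15 = 0.4105
  cell (2,β): −0.20·log₂0.20 = 0.4644
  cell (2,γ): −0.03·log₂0.03 = 0.1518
Sum = 2.305 bits.

2.305 bits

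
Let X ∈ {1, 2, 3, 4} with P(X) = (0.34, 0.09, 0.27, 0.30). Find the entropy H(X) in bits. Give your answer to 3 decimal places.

1.873 bits

H(X) = −Σ p·log₂ p.
  −(0.34)·log₂(0.34) = 0.5292
  −(0.09)·log₂(0.09) = 0.3127
  −(0.27)·log₂(0.27) = 0.5100
  −(0.30)·log₂(0.30) = 0.5211
Sum: 0.5292 + 0.3127 + 0.5100 + 0.5211 = 1.873 bits.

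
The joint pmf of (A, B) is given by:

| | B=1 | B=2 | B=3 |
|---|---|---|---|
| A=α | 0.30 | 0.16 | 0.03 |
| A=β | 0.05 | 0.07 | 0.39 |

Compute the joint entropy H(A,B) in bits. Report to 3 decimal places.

2.110 bits

H(A,B) = −Σ p(x,y)·log₂ p(x,y) over all 6 cells.
  cell (α,1): −0.30·log₂0.30 = 0.5211
  cell (α,2): −0.16·log₂0.16 = 0.4230
  cell (α,3): −0.03·log₂0.03 = 0.1518
  cell (β,1): −0.05·log₂0.05 = 0.2161
  cell (β,2): −0.07·log₂0.07 = 0.2686
  cell (β,3): −0.39·log₂0.39 = 0.5298
Sum = 2.110 bits.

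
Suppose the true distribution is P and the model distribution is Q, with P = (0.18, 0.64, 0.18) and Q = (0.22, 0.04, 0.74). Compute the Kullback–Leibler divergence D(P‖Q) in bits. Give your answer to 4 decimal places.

2.1408 bits

D(P‖Q) = Σ p·log₂(p/q).
  0.18·log₂(0.18/0.22) = -0.05211
  0.64·log₂(0.64/0.04) = 2.56000
  0.18·log₂(0.18/0.74) = -0.36712
D(P‖Q) = 2.1408 bits.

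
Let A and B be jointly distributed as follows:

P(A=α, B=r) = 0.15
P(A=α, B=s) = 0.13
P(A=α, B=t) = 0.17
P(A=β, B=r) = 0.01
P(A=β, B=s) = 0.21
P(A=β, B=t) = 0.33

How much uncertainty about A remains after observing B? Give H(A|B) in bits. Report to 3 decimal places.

0.843 bits

Marginals: p(A) = (0.4500, 0.5500), p(B) = (0.1600, 0.3400, 0.5000).
H(A|B) = Σ p(B) · H(A|B=·).
  B=r: p=0.1600, H(A|B=r) = 0.3373
  B=s: p=0.3400, H(A|B=s) = 0.9597
  B=t: p=0.5000, H(A|B=t) = 0.9248
Weighted sum = 0.843 bits.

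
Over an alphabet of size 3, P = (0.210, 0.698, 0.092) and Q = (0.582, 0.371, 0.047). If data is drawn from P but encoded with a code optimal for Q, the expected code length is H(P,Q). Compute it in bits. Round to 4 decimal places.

1.5683 bits

H(P,Q) = −Σ p·log₂ q.
  −0.210·log₂(0.582) = 0.16399
  −0.698·log₂(0.371) = 0.99850
  −0.092·log₂(0.047) = 0.40583
H(P,Q) = 1.5683 bits.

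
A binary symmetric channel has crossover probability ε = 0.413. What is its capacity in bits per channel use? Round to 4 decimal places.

0.0220 bits

Binary symmetric channel: C = 1 − h₂(ε) where h₂ is the binary entropy function.
h₂(0.413) = −0.413·log₂0.413 − 0.587·log₂0.587 = 0.9780.
C = 1 − 0.9780 = 0.0220 bits per channel use.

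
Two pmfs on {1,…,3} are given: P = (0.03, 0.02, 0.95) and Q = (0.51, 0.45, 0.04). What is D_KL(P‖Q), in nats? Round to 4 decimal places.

D(P‖Q) = Σ p·ln(p/q).
  0.03·ln(0.03/0.51) = -0.08500
  0.02·ln(0.02/0.45) = -0.06227
  0.95·ln(0.95/0.04) = 3.00920
D(P‖Q) = 2.8619 nats.

2.8619 nats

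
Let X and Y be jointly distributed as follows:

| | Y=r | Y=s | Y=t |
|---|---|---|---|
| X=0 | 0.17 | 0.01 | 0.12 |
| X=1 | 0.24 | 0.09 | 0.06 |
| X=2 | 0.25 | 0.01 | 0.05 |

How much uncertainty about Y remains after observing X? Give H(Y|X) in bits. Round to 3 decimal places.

1.126 bits

Chain rule: H(Y|X) = H(X,Y) − H(X).
Marginals: p(X) = (0.3000, 0.3900, 0.3100), p(Y) = (0.6600, 0.1100, 0.2300).
H(X,Y) = 2.7009 bits; H(X) = 1.5747 bits.
H(Y|X) = 2.7009 − 1.5747 = 1.126 bits.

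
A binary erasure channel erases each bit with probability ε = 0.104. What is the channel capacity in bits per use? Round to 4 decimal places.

0.8960 bits

Binary erasure channel: capacity C = 1 − ε.
C = 1 − 0.104 = 0.8960 bits per channel use.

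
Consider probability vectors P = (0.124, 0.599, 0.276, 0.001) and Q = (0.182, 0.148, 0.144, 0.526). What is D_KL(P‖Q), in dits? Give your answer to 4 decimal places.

D(P‖Q) = Σ p·log₁₀(p/q).
  0.124·log₁₀(0.124/0.182) = -0.02066
  0.599·log₁₀(0.599/0.148) = 0.36369
  0.276·log₁₀(0.276/0.144) = 0.07798
  0.001·log₁₀(0.001/0.526) = -0.00272
D(P‖Q) = 0.4183 dits.

0.4183 dits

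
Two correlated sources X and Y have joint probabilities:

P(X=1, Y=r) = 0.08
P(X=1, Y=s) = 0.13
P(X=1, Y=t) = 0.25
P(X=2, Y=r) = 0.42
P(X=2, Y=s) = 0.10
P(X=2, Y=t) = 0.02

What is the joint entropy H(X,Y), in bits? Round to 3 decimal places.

2.145 bits

H(X,Y) = −Σ p(x,y)·log₂ p(x,y) over all 6 cells.
  cell (1,r): −0.08·log₂0.08 = 0.2915
  cell (1,s): −0.13·log₂0.13 = 0.3826
  cell (1,t): −0.25·log₂0.25 = 0.5000
  cell (2,r): −0.42·log₂0.42 = 0.5256
  cell (2,s): −0.10·log₂0.10 = 0.3322
  cell (2,t): −0.02·log₂0.02 = 0.1129
Sum = 2.145 bits.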